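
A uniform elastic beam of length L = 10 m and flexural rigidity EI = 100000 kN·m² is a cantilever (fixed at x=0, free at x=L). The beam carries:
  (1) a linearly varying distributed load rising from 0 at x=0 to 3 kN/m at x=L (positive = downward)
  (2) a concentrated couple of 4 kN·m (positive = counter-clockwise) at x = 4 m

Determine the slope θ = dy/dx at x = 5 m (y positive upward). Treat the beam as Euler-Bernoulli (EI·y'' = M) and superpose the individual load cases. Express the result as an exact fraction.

Load 1 — triangular load w₀=3 kN/m (0→w₀ over full span):
  θ_1 = (w₀Lx²/4-w₀L²x/3-w₀x⁴/(24L))/EI = (3·10·5²/4-3·10²·5/3-3·5⁴/(24·10))/100000 = -41/12800 rad
Load 2 — applied couple M₀=4 kN·m at a=4 m (b=L-a=6):
  θ_2 = M₀a/EI  [x>a] = 4·4/100000 = 1/6250 rad
Superposition: θ = Σ θ_i = -4869/1600000 rad ≈ -0.003043 rad

θ(5) = -4869/1600000 rad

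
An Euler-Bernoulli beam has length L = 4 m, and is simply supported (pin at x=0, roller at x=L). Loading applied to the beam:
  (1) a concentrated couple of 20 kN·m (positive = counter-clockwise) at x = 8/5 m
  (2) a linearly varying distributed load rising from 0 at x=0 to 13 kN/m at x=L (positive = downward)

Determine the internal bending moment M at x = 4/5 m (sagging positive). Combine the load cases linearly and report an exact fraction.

M(4/5) = 1332/125 kN·m

Load 1 — applied couple M₀=20 kN·m at a=8/5 m (b=L-a=12/5):
  M_1 = M₀x/L  [x≤a] = 20·(4/5)/4 = 4 kN·m
Load 2 — triangular load w₀=13 kN/m (0→w₀ over full span):
  M_2 = w₀Lx/6 - w₀x³/(6L) = 13·4·(4/5)/6 - 13·(4/5)³/(6·4) = 832/125 kN·m
Superposition: M = Σ M_i = 1332/125 kN·m ≈ 10.656000 kN·m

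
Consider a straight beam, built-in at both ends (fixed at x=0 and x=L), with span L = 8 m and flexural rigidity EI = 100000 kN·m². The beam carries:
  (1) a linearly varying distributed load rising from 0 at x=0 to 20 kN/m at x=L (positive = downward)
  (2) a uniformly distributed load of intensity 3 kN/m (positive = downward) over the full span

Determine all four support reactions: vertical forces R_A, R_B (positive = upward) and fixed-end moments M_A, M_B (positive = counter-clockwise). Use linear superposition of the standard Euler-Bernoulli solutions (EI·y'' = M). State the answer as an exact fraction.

Load 1 — triangular load w₀=20 kN/m (0→w₀ over full span):
  R_A = 3w₀L/20 = 3·20·8/20 = 24 kN
  M_A = w₀L²/30 = 20·8²/30 = 128/3 kN·m
  R_B = 7w₀L/20 = 7·20·8/20 = 56 kN
  M_B = -w₀L²/20 = -20·8²/20 = -64 kN·m
Load 2 — uniform load w=3 kN/m over full span:
  R_A = wL/2 = 3·8/2 = 12 kN
  M_A = wL²/12 = 3·8²/12 = 16 kN·m
  R_B = wL/2 = 3·8/2 = 12 kN
  M_B = -wL²/12 = -3·8²/12 = -16 kN·m
Superposition: R_A = 36 kN, M_A = 176/3 kN·m, R_B = 68 kN, M_B = -80 kN·m

R_A = 36 kN, M_A = 176/3 kN·m, R_B = 68 kN, M_B = -80 kN·m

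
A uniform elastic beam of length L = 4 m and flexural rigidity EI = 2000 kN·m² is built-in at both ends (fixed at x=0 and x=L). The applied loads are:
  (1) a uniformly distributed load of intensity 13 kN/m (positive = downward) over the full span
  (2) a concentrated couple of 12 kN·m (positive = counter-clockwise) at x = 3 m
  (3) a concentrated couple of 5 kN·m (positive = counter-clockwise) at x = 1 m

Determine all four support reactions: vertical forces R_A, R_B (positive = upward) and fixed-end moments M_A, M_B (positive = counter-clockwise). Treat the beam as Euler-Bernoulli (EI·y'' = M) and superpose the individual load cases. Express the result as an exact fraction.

R_A = 985/32 kN, M_A = 967/48 kN·m, R_B = 679/32 kN, M_B = -865/48 kN·m

Load 1 — uniform load w=13 kN/m over full span:
  R_A = wL/2 = 13·4/2 = 26 kN
  M_A = wL²/12 = 13·4²/12 = 52/3 kN·m
  R_B = wL/2 = 13·4/2 = 26 kN
  M_B = -wL²/12 = -13·4²/12 = -52/3 kN·m
Load 2 — applied couple M₀=12 kN·m at a=3 m (b=L-a=1):
  R_A = 6M₀ab/L³ = 6·12·3·1/4³ = 27/8 kN
  M_A = M₀b(2a-b)/L² = 12·1·(2·3-1)/4² = 15/4 kN·m
  R_B = -6M₀ab/L³ = -6·12·3·1/4³ = -27/8 kN
  M_B = M₀a(2b-a)/L² = 12·3·(2·1-3)/4² = -9/4 kN·m
Load 3 — applied couple M₀=5 kN·m at a=1 m (b=L-a=3):
  R_A = 6M₀ab/L³ = 6·5·1·3/4³ = 45/32 kN
  M_A = M₀b(2a-b)/L² = 5·3·(2·1-3)/4² = -15/16 kN·m
  R_B = -6M₀ab/L³ = -6·5·1·3/4³ = -45/32 kN
  M_B = M₀a(2b-a)/L² = 5·1·(2·3-1)/4² = 25/16 kN·m
Superposition: R_A = 985/32 kN, M_A = 967/48 kN·m, R_B = 679/32 kN, M_B = -865/48 kN·m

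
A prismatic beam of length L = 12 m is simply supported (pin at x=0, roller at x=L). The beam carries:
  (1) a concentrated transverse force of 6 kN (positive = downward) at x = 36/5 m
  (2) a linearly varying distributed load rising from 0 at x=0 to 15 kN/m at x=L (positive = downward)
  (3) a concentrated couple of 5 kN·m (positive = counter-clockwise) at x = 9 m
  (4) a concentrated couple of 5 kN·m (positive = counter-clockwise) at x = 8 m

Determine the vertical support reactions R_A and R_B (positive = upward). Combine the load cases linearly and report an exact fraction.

R_A = 997/30 kN, R_B = 1883/30 kN

Load 1 — point force P=6 kN at a=36/5 m (b=L-a=24/5):
  R_A = Pb/L = 6·(24/5)/12 = 12/5 kN
  R_B = Pa/L = 6·(36/5)/12 = 18/5 kN
Load 2 — triangular load w₀=15 kN/m (0→w₀ over full span):
  R_A = w₀L/6 = 15·12/6 = 30 kN
  R_B = w₀L/3 = 15·12/3 = 60 kN
Load 3 — applied couple M₀=5 kN·m at a=9 m (b=L-a=3):
  R_A = M₀/L = 5/12 kN
  R_B = -M₀/L = -5/12 kN
Load 4 — applied couple M₀=5 kN·m at a=8 m (b=L-a=4):
  R_A = M₀/L = 5/12 kN
  R_B = -M₀/L = -5/12 kN
Superposition: R_A = 997/30 kN, R_B = 1883/30 kN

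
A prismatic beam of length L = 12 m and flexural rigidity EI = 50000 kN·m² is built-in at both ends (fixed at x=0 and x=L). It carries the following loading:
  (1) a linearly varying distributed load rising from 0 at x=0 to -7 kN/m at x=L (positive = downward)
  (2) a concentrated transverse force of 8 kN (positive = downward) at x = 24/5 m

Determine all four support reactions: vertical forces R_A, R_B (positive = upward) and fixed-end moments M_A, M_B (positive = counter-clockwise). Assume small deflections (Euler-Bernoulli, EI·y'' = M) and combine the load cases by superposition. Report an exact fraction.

R_A = -927/125 kN, M_A = -2472/125 kN·m, R_B = -3323/125 kN, M_B = 5148/125 kN·m

Load 1 — triangular load w₀=-7 kN/m (0→w₀ over full span):
  R_A = 3w₀L/20 = 3·(-7)·12/20 = -63/5 kN
  M_A = w₀L²/30 = (-7)·12²/30 = -168/5 kN·m
  R_B = 7w₀L/20 = 7·(-7)·12/20 = -147/5 kN
  M_B = -w₀L²/20 = -(-7)·12²/20 = 252/5 kN·m
Load 2 — point force P=8 kN at a=24/5 m (b=L-a=36/5):
  R_A = Pb²(3a+b)/L³ = 8·(36/5)²·(3·(24/5)+(36/5))/12³ = 648/125 kN
  M_A = Pab²/L² = 8·(24/5)·(36/5)²/12² = 1728/125 kN·m
  R_B = Pa²(a+3b)/L³ = 8·(24/5)²·((24/5)+3·(36/5))/12³ = 352/125 kN
  M_B = -Pa²b/L² = -8·(24/5)²·(36/5)/12² = -1152/125 kN·m
Superposition: R_A = -927/125 kN, M_A = -2472/125 kN·m, R_B = -3323/125 kN, M_B = 5148/125 kN·m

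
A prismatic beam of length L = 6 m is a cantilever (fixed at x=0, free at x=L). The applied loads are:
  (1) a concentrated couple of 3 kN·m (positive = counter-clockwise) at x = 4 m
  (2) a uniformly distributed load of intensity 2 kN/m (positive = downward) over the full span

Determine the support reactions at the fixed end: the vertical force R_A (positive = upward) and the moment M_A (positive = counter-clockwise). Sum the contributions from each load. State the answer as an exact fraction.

R_A = 12 kN, M_A = 33 kN·m

Load 1 — applied couple M₀=3 kN·m at a=4 m (b=L-a=2):
  R_A = 0 kN
  M_A = -M₀ = -3 kN·m
Load 2 — uniform load w=2 kN/m over full span:
  R_A = wL = 2·6 = 12 kN
  M_A = wL²/2 = 2·6²/2 = 36 kN·m
Superposition: R_A = 12 kN, M_A = 33 kN·m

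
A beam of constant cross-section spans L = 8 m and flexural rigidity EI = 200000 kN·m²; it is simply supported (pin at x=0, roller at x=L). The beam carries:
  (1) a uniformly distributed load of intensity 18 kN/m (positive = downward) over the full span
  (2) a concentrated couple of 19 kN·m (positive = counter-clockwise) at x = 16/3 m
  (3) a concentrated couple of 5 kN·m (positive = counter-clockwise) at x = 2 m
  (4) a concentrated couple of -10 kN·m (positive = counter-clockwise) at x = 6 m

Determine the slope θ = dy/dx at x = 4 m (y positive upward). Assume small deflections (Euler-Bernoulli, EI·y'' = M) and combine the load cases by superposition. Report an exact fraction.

Load 1 — uniform load w=18 kN/m over full span:
  θ_1 = -w(L³-6Lx²+4x³)/(24EI) = -18·(8³-6·8·4²+4·4³)/(24·200000) = 0 rad
Load 2 — applied couple M₀=19 kN·m at a=16/3 m (b=L-a=8/3):
  θ_2 = (M₀x²/(2L)+C₁)/EI  [x≤a] with C₁=M₀(3b²-L²)/(6L)=-152/9 = (19·4²/(2·8)+(-152/9))/200000 = 19/1800000 rad
Load 3 — applied couple M₀=5 kN·m at a=2 m (b=L-a=6):
  θ_3 = (M₀x²/(2L)-M₀(x-a)+C₁)/EI  [x>a] with C₁=M₀(3b²-L²)/(6L)=55/12 = (5·4²/(2·8)-5·(4-2)+(55/12))/200000 = -1/480000 rad
Load 4 — applied couple M₀=-10 kN·m at a=6 m (b=L-a=2):
  θ_4 = (M₀x²/(2L)+C₁)/EI  [x≤a] with C₁=M₀(3b²-L²)/(6L)=65/6 = ((-10)·4²/(2·8)+(65/6))/200000 = 1/240000 rad
Superposition: θ = Σ θ_i = 91/7200000 rad ≈ 0.000013 rad

θ(4) = 91/7200000 rad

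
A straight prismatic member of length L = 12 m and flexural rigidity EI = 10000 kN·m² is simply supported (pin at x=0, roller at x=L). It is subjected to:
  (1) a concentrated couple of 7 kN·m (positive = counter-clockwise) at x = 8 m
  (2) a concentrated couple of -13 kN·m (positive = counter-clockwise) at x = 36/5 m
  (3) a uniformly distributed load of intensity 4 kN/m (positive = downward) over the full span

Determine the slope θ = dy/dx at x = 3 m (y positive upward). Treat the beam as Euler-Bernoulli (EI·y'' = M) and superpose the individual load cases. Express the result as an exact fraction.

Load 1 — applied couple M₀=7 kN·m at a=8 m (b=L-a=4):
  θ_1 = (M₀x²/(2L)+C₁)/EI  [x≤a] with C₁=M₀(3b²-L²)/(6L)=-28/3 = (7·3²/(2·12)+(-28/3))/10000 = -161/240000 rad
Load 2 — applied couple M₀=-13 kN·m at a=36/5 m (b=L-a=24/5):
  θ_2 = (M₀x²/(2L)+C₁)/EI  [x≤a] with C₁=M₀(3b²-L²)/(6L)=338/25 = ((-13)·3²/(2·12)+(338/25))/10000 = 1729/2000000 rad
Load 3 — uniform load w=4 kN/m over full span:
  θ_3 = -w(L³-6Lx²+4x³)/(24EI) = -4·(12³-6·12·3²+4·3³)/(24·10000) = -99/5000 rad
Superposition: θ = Σ θ_i = -58819/3000000 rad ≈ -0.019606 rad

θ(3) = -58819/3000000 rad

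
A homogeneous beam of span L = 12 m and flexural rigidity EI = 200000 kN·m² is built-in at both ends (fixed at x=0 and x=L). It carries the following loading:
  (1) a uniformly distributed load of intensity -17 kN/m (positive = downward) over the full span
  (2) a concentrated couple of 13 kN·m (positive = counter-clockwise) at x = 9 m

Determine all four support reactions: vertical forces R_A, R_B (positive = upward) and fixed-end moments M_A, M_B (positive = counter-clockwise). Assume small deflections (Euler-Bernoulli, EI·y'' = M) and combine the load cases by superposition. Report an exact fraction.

R_A = -3225/32 kN, M_A = -3199/16 kN·m, R_B = -3303/32 kN, M_B = 3225/16 kN·m

Load 1 — uniform load w=-17 kN/m over full span:
  R_A = wL/2 = (-17)·12/2 = -102 kN
  M_A = wL²/12 = (-17)·12²/12 = -204 kN·m
  R_B = wL/2 = (-17)·12/2 = -102 kN
  M_B = -wL²/12 = -(-17)·12²/12 = 204 kN·m
Load 2 — applied couple M₀=13 kN·m at a=9 m (b=L-a=3):
  R_A = 6M₀ab/L³ = 6·13·9·3/12³ = 39/32 kN
  M_A = M₀b(2a-b)/L² = 13·3·(2·9-3)/12² = 65/16 kN·m
  R_B = -6M₀ab/L³ = -6·13·9·3/12³ = -39/32 kN
  M_B = M₀a(2b-a)/L² = 13·9·(2·3-9)/12² = -39/16 kN·m
Superposition: R_A = -3225/32 kN, M_A = -3199/16 kN·m, R_B = -3303/32 kN, M_B = 3225/16 kN·m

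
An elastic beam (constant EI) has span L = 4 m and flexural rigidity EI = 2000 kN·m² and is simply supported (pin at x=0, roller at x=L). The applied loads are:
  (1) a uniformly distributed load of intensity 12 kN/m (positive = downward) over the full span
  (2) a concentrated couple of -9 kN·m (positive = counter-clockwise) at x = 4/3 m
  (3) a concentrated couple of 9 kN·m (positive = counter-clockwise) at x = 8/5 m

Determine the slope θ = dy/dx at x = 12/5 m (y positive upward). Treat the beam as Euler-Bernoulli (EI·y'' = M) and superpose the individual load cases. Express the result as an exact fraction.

θ(12/5) = 647/125000 rad

Load 1 — uniform load w=12 kN/m over full span:
  θ_1 = -w(L³-6Lx²+4x³)/(24EI) = -12·(4³-6·4·(12/5)²+4·(12/5)³)/(24·2000) = 74/15625 rad
Load 2 — applied couple M₀=-9 kN·m at a=4/3 m (b=L-a=8/3):
  θ_2 = (M₀x²/(2L)-M₀(x-a)+C₁)/EI  [x>a] with C₁=M₀(3b²-L²)/(6L)=-2 = ((-9)·(12/5)²/(2·4)-(-9)·((12/5)-(4/3))+(-2))/2000 = 7/12500 rad
Load 3 — applied couple M₀=9 kN·m at a=8/5 m (b=L-a=12/5):
  θ_3 = (M₀x²/(2L)-M₀(x-a)+C₁)/EI  [x>a] with C₁=M₀(3b²-L²)/(6L)=12/25 = (9·(12/5)²/(2·4)-9·((12/5)-(8/5))+(12/25))/2000 = -3/25000 rad
Superposition: θ = Σ θ_i = 647/125000 rad ≈ 0.005176 rad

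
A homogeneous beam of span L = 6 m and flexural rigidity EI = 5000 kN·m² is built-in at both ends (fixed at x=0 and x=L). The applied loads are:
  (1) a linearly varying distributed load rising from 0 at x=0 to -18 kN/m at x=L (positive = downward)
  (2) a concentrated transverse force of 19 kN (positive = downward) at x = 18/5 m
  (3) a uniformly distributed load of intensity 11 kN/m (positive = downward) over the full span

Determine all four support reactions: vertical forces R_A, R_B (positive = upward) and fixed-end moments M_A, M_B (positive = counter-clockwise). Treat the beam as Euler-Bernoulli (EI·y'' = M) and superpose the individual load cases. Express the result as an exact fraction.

R_A = 2936/125 kN, M_A = 2793/125 kN·m, R_B = 939/125 kN, M_B = -2127/125 kN·m

Load 1 — triangular load w₀=-18 kN/m (0→w₀ over full span):
  R_A = 3w₀L/20 = 3·(-18)·6/20 = -81/5 kN
  M_A = w₀L²/30 = (-18)·6²/30 = -108/5 kN·m
  R_B = 7w₀L/20 = 7·(-18)·6/20 = -189/5 kN
  M_B = -w₀L²/20 = -(-18)·6²/20 = 162/5 kN·m
Load 2 — point force P=19 kN at a=18/5 m (b=L-a=12/5):
  R_A = Pb²(3a+b)/L³ = 19·(12/5)²·(3·(18/5)+(12/5))/6³ = 836/125 kN
  M_A = Pab²/L² = 19·(18/5)·(12/5)²/6² = 1368/125 kN·m
  R_B = Pa²(a+3b)/L³ = 19·(18/5)²·((18/5)+3·(12/5))/6³ = 1539/125 kN
  M_B = -Pa²b/L² = -19·(18/5)²·(12/5)/6² = -2052/125 kN·m
Load 3 — uniform load w=11 kN/m over full span:
  R_A = wL/2 = 11·6/2 = 33 kN
  M_A = wL²/12 = 11·6²/12 = 33 kN·m
  R_B = wL/2 = 11·6/2 = 33 kN
  M_B = -wL²/12 = -11·6²/12 = -33 kN·m
Superposition: R_A = 2936/125 kN, M_A = 2793/125 kN·m, R_B = 939/125 kN, M_B = -2127/125 kN·m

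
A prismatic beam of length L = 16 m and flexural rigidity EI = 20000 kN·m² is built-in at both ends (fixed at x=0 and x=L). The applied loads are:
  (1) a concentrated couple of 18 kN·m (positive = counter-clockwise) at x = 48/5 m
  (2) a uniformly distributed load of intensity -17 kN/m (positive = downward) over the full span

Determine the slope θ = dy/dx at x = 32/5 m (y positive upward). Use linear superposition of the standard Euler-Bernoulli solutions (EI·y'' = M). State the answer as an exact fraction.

θ(32/5) = 5368/390625 rad

Load 1 — applied couple M₀=18 kN·m at a=48/5 m (b=L-a=32/5):
  θ_1 = (R_Ax²/2 - M_Ax)/EI  [x≤a] with R_A=81/50, M_A=144/25 = ((81/50)·(32/5)²/2 - (144/25)·(32/5))/20000 = -72/390625 rad
Load 2 — uniform load w=-17 kN/m over full span:
  θ_2 = -wx(L-x)(L-2x)/(12EI) = -(-17)·(32/5)·(16-(32/5))·(16-2·(32/5))/(12·20000) = 1088/78125 rad
Superposition: θ = Σ θ_i = 5368/390625 rad ≈ 0.013742 rad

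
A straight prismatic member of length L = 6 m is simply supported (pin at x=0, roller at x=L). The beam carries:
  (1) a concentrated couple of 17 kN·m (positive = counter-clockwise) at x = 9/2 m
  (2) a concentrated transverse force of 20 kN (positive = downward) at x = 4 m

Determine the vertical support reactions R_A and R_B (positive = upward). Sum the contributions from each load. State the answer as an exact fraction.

R_A = 19/2 kN, R_B = 21/2 kN

Load 1 — applied couple M₀=17 kN·m at a=9/2 m (b=L-a=3/2):
  R_A = M₀/L = 17/6 kN
  R_B = -M₀/L = -17/6 kN
Load 2 — point force P=20 kN at a=4 m (b=L-a=2):
  R_A = Pb/L = 20·2/6 = 20/3 kN
  R_B = Pa/L = 20·4/6 = 40/3 kN
Superposition: R_A = 19/2 kN, R_B = 21/2 kN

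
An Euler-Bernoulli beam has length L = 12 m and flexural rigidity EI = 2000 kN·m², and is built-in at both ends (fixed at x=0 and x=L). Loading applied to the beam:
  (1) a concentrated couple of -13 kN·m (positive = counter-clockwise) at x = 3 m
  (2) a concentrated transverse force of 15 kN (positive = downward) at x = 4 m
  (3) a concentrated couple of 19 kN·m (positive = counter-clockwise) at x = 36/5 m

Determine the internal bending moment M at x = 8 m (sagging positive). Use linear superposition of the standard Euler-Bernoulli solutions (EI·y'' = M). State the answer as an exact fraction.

Load 1 — applied couple M₀=-13 kN·m at a=3 m (b=L-a=9):
  M_1 = R_Ax - M_A - M₀  [x>a] with R_A=-39/32, M_A=39/16 = (-39/32)·8 - (39/16) - (-13) = 13/16 kN·m
Load 2 — point force P=15 kN at a=4 m (b=L-a=8):
  M_2 = Pa²(a+3b)(L-x)/L³ - Pa²b/L²  [x>a] = 15·4²·(4+3·8)·(12-8)/12³ - 15·4²·8/12² = 20/9 kN·m
Load 3 — applied couple M₀=19 kN·m at a=36/5 m (b=L-a=24/5):
  M_3 = R_Ax - M_A - M₀  [x>a] with R_A=57/25, M_A=152/25 = (57/25)·8 - (152/25) - 19 = -171/25 kN·m
Superposition: M = Σ M_i = -13699/3600 kN·m ≈ -3.805278 kN·m

M(8) = -13699/3600 kN·m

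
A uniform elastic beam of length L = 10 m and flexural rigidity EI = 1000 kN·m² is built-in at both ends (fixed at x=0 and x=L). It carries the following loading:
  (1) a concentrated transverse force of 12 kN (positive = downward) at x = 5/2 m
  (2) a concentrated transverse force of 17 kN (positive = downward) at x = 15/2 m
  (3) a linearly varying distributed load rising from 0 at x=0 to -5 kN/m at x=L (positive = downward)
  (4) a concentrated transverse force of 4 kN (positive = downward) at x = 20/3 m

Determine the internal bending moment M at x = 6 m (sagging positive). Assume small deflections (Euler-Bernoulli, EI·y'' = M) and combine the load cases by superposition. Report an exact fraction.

Load 1 — point force P=12 kN at a=5/2 m (b=L-a=15/2):
  M_1 = Pa²(a+3b)(L-x)/L³ - Pa²b/L²  [x>a] = 12·(5/2)²·((5/2)+3·(15/2))·(10-6)/10³ - 12·(5/2)²·(15/2)/10² = 15/8 kN·m
Load 2 — point force P=17 kN at a=15/2 m (b=L-a=5/2):
  M_2 = Pb²(3a+b)x/L³ - Pab²/L²  [x≤a] = 17·(5/2)²·(3·(15/2)+(5/2))·6/10³ - 17·(15/2)·(5/2)²/10² = 255/32 kN·m
Load 3 — triangular load w₀=-5 kN/m (0→w₀ over full span):
  M_3 = 3w₀Lx/20 - w₀L²/30 - w₀x³/(6L) = 3·(-5)·10·6/20 - (-5)·10²/30 - (-5)·6³/(6·10) = -31/3 kN·m
Load 4 — point force P=4 kN at a=20/3 m (b=L-a=10/3):
  M_4 = Pb²(3a+b)x/L³ - Pab²/L²  [x≤a] = 4·(10/3)²·(3·(20/3)+(10/3))·6/10³ - 4·(20/3)·(10/3)²/10² = 88/27 kN·m
Superposition: M = Σ M_i = 2393/864 kN·m ≈ 2.769676 kN·m

M(6) = 2393/864 kN·m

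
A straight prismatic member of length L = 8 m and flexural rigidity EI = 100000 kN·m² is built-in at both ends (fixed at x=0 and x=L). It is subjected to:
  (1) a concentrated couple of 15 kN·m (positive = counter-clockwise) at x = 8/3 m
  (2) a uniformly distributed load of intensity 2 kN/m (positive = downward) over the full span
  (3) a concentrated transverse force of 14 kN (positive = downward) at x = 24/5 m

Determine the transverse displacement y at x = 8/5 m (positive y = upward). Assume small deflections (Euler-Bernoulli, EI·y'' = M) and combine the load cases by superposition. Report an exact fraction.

Load 1 — applied couple M₀=15 kN·m at a=8/3 m (b=L-a=16/3):
  y_1 = (R_Ax³/6 - M_Ax²/2)/EI  [x≤a] with R_A=5/2, M_A=0 = ((5/2)·(8/5)³/6 - 0·(8/5)²/2)/100000 = 4/234375 m
Load 2 — uniform load w=2 kN/m over full span:
  y_2 = -wx²(L-x)²/(24EI) = -2·(8/5)²·(8-(8/5))²/(24·100000) = -512/5859375 m
Load 3 — point force P=14 kN at a=24/5 m (b=L-a=16/5):
  y_3 = -Pb²x²(3aL-(3a+b)x)/(6L³EI)  [x≤a] = -14·(16/5)²·(8/5)²·(3·(24/5)·8-(3·(24/5)+(16/5))·(8/5))/(6·8³·100000) = -15232/146484375 m
Superposition: y = Σ y_i = -25532/146484375 m ≈ -0.000174 m

y(8/5) = -25532/146484375 m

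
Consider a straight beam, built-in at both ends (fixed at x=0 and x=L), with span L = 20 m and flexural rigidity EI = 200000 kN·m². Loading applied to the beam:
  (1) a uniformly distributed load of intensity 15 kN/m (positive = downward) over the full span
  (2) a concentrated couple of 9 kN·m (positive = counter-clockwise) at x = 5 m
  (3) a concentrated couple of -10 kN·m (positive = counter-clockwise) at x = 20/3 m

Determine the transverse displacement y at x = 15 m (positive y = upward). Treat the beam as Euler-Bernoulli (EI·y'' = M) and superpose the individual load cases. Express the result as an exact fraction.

y(15) = -81073/4608000 m

Load 1 — uniform load w=15 kN/m over full span:
  y_1 = -wx²(L-x)²/(24EI) = -15·15²·(20-15)²/(24·200000) = -9/512 m
Load 2 — applied couple M₀=9 kN·m at a=5 m (b=L-a=15):
  y_2 = (R_Ax³/6 - M_Ax²/2 - M₀(x-a)²/2)/EI  [x>a] with R_A=81/160, M_A=-27/16 = ((81/160)·15³/6 - (-27/16)·15²/2 - 9·(15-5)²/2)/200000 = 63/512000 m
Load 3 — applied couple M₀=-10 kN·m at a=20/3 m (b=L-a=40/3):
  y_3 = (R_Ax³/6 - M_Ax²/2 - M₀(x-a)²/2)/EI  [x>a] with R_A=-2/3, M_A=0 = ((-2/3)·15³/6 - 0·15²/2 - (-10)·(15-(20/3))²/2)/200000 = -1/7200 m
Superposition: y = Σ y_i = -81073/4608000 m ≈ -0.017594 m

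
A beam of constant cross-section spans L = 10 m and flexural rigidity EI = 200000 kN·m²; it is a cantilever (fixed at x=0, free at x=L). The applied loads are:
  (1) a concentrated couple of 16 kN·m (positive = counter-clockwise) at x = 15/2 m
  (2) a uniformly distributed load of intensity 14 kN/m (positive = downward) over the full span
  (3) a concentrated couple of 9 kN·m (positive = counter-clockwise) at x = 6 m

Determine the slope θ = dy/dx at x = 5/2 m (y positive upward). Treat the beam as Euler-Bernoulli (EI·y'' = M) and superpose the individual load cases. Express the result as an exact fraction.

θ(5/2) = -247/38400 rad

Load 1 — applied couple M₀=16 kN·m at a=15/2 m (b=L-a=5/2):
  θ_1 = M₀x/EI  [x≤a] = 16·(5/2)/200000 = 1/5000 rad
Load 2 — uniform load w=14 kN/m over full span:
  θ_2 = -wx(x²-3Lx+3L²)/(6EI) = -14·(5/2)·((5/2)²-3·10·(5/2)+3·10²)/(6·200000) = -259/38400 rad
Load 3 — applied couple M₀=9 kN·m at a=6 m (b=L-a=4):
  θ_3 = M₀x/EI  [x≤a] = 9·(5/2)/200000 = 9/80000 rad
Superposition: θ = Σ θ_i = -247/38400 rad ≈ -0.006432 rad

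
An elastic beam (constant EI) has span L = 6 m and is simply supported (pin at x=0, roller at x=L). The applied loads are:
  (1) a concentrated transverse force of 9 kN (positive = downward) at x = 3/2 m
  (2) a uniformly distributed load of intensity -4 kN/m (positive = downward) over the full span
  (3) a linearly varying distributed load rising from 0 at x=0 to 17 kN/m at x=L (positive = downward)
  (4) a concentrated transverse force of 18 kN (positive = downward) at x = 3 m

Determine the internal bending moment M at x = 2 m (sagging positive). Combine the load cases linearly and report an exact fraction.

M(2) = 371/9 kN·m

Load 1 — point force P=9 kN at a=3/2 m (b=L-a=9/2):
  M_1 = Pa(L-x)/L  [x>a] = 9·(3/2)·(6-2)/6 = 9 kN·m
Load 2 — uniform load w=-4 kN/m over full span:
  M_2 = wx(L-x)/2 = (-4)·2·(6-2)/2 = -16 kN·m
Load 3 — triangular load w₀=17 kN/m (0→w₀ over full span):
  M_3 = w₀Lx/6 - w₀x³/(6L) = 17·6·2/6 - 17·2³/(6·6) = 272/9 kN·m
Load 4 — point force P=18 kN at a=3 m (b=L-a=3):
  M_4 = Pbx/L  [x≤a] = 18·3·2/6 = 18 kN·m
Superposition: M = Σ M_i = 371/9 kN·m ≈ 41.222222 kN·m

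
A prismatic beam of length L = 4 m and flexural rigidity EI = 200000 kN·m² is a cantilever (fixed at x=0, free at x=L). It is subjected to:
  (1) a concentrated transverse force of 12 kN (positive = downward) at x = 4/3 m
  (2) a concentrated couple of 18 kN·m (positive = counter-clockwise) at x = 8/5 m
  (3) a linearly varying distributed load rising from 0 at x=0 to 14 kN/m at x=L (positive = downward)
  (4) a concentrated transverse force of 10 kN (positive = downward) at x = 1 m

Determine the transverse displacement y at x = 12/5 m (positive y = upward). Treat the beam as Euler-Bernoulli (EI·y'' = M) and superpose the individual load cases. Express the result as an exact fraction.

Load 1 — point force P=12 kN at a=4/3 m (b=L-a=8/3):
  y_1 = -Pa²(3x-a)/(6EI)  [x>a] = -12·(4/3)²·(3·(12/5)-(4/3))/(6·200000) = -44/421875 m
Load 2 — applied couple M₀=18 kN·m at a=8/5 m (b=L-a=12/5):
  y_2 = M₀a(2x-a)/(2EI)  [x>a] = 18·(8/5)·(2·(12/5)-(8/5))/(2·200000) = 18/78125 m
Load 3 — triangular load w₀=14 kN/m (0→w₀ over full span):
  y_3 = (w₀Lx³/12-w₀L²x²/6-w₀x⁵/(120L))/EI = (14·4·(12/5)³/12-14·4²·(12/5)²/6-14·(12/5)⁵/(120·4))/200000 = -37317/48828125 m
Load 4 — point force P=10 kN at a=1 m (b=L-a=3):
  y_4 = -Pa²(3x-a)/(6EI)  [x>a] = -10·1²·(3·(12/5)-1)/(6·200000) = -31/600000 m
Superposition: y = Σ y_i = -58203151/84375000000 m ≈ -0.000690 m

y(12/5) = -58203151/84375000000 m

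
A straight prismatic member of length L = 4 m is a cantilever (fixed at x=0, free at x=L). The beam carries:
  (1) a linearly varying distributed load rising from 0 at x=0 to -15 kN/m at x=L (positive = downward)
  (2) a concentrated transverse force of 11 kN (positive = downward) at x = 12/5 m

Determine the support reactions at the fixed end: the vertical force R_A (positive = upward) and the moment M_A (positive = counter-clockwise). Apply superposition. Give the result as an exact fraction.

Load 1 — triangular load w₀=-15 kN/m (0→w₀ over full span):
  R_A = w₀L/2 = (-15)·4/2 = -30 kN
  M_A = w₀L²/3 = (-15)·4²/3 = -80 kN·m
Load 2 — point force P=11 kN at a=12/5 m (b=L-a=8/5):
  R_A = P = 11 kN
  M_A = Pa = 11·(12/5) = 132/5 kN·m
Superposition: R_A = -19 kN, M_A = -268/5 kN·m

R_A = -19 kN, M_A = -268/5 kN·m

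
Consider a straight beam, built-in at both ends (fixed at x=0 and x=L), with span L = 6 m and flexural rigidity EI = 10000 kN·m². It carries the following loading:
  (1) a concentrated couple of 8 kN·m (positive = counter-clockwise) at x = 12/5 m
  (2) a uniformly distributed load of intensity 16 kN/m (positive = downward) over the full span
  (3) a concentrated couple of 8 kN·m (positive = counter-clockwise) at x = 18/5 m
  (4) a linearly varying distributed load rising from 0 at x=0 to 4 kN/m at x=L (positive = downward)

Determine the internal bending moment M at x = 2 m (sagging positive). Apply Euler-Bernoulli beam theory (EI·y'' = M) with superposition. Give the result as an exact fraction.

Load 1 — applied couple M₀=8 kN·m at a=12/5 m (b=L-a=18/5):
  M_1 = R_Ax - M_A  [x≤a] with R_A=48/25, M_A=24/25 = (48/25)·2 - (24/25) = 72/25 kN·m
Load 2 — uniform load w=16 kN/m over full span:
  M_2 = wLx/2 - wL²/12 - wx²/2 = 16·6·2/2 - 16·6²/12 - 16·2²/2 = 16 kN·m
Load 3 — applied couple M₀=8 kN·m at a=18/5 m (b=L-a=12/5):
  M_3 = R_Ax - M_A  [x≤a] with R_A=48/25, M_A=64/25 = (48/25)·2 - (64/25) = 32/25 kN·m
Load 4 — triangular load w₀=4 kN/m (0→w₀ over full span):
  M_4 = 3w₀Lx/20 - w₀L²/30 - w₀x³/(6L) = 3·4·6·2/20 - 4·6²/30 - 4·2³/(6·6) = 68/45 kN·m
Superposition: M = Σ M_i = 4876/225 kN·m ≈ 21.671111 kN·m

M(2) = 4876/225 kN·m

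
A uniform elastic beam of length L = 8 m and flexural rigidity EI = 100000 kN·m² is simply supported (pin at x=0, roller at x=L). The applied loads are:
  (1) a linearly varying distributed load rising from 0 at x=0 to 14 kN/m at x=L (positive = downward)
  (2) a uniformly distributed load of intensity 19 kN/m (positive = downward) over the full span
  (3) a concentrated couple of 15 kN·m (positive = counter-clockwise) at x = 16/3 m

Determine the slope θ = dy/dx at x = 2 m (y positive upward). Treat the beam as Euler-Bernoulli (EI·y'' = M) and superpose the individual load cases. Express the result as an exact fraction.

θ(2) = -70463/18000000 rad

Load 1 — triangular load w₀=14 kN/m (0→w₀ over full span):
  θ_1 = -w₀(7L⁴-30L²x²+15x⁴)/(360LEI) = -14·(7·8⁴-30·8²·2²+15·2⁴)/(360·8·100000) = -9289/9000000 rad
Load 2 — uniform load w=19 kN/m over full span:
  θ_2 = -w(L³-6Lx²+4x³)/(24EI) = -19·(8³-6·8·2²+4·2³)/(24·100000) = -209/75000 rad
Load 3 — applied couple M₀=15 kN·m at a=16/3 m (b=L-a=8/3):
  θ_3 = (M₀x²/(2L)+C₁)/EI  [x≤a] with C₁=M₀(3b²-L²)/(6L)=-40/3 = (15·2²/(2·8)+(-40/3))/100000 = -23/240000 rad
Superposition: θ = Σ θ_i = -70463/18000000 rad ≈ -0.003915 rad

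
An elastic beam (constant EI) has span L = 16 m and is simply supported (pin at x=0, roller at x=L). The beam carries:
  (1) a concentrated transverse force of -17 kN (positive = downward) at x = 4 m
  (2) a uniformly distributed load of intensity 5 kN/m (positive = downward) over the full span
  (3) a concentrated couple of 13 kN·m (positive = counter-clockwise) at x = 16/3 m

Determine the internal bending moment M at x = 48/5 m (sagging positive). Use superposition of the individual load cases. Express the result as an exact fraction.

M(48/5) = 606/5 kN·m

Load 1 — point force P=-17 kN at a=4 m (b=L-a=12):
  M_1 = Pa(L-x)/L  [x>a] = (-17)·4·(16-(48/5))/16 = -136/5 kN·m
Load 2 — uniform load w=5 kN/m over full span:
  M_2 = wx(L-x)/2 = 5·(48/5)·(16-(48/5))/2 = 768/5 kN·m
Load 3 — applied couple M₀=13 kN·m at a=16/3 m (b=L-a=32/3):
  M_3 = M₀x/L - M₀  [x>a] = 13·(48/5)/16 - 13 = -26/5 kN·m
Superposition: M = Σ M_i = 606/5 kN·m ≈ 121.200000 kN·m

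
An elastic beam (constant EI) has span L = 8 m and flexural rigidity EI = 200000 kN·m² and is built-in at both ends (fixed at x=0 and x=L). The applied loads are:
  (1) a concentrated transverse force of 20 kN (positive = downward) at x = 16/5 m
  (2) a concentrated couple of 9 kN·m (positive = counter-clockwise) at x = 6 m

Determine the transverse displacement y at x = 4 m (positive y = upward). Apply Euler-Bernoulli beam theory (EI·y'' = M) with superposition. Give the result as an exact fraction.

y(4) = -4259/15000000 m

Load 1 — point force P=20 kN at a=16/5 m (b=L-a=24/5):
  y_1 = -Pa²(L-x)²(3bL-(3b+a)(L-x))/(6L³EI)  [x>a] = -20·(16/5)²·(8-4)²·(3·(24/5)·8-(3·(24/5)+(16/5))·(8-4))/(6·8³·200000) = -56/234375 m
Load 2 — applied couple M₀=9 kN·m at a=6 m (b=L-a=2):
  y_2 = (R_Ax³/6 - M_Ax²/2)/EI  [x≤a] with R_A=81/64, M_A=45/16 = ((81/64)·4³/6 - (45/16)·4²/2)/200000 = -9/200000 m
Superposition: y = Σ y_i = -4259/15000000 m ≈ -0.000284 m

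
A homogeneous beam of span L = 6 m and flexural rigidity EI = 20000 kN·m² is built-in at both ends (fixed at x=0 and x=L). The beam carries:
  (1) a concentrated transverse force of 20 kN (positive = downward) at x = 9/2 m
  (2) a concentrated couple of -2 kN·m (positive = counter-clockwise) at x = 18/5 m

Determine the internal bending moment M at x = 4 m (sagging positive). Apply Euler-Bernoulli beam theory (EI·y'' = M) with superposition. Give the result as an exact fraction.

Load 1 — point force P=20 kN at a=9/2 m (b=L-a=3/2):
  M_1 = Pb²(3a+b)x/L³ - Pab²/L²  [x≤a] = 20·(3/2)²·(3·(9/2)+(3/2))·4/6³ - 20·(9/2)·(3/2)²/6² = 55/8 kN·m
Load 2 — applied couple M₀=-2 kN·m at a=18/5 m (b=L-a=12/5):
  M_2 = R_Ax - M_A - M₀  [x>a] with R_A=-12/25, M_A=-16/25 = (-12/25)·4 - (-16/25) - (-2) = 18/25 kN·m
Superposition: M = Σ M_i = 1519/200 kN·m ≈ 7.595000 kN·m

M(4) = 1519/200 kN·m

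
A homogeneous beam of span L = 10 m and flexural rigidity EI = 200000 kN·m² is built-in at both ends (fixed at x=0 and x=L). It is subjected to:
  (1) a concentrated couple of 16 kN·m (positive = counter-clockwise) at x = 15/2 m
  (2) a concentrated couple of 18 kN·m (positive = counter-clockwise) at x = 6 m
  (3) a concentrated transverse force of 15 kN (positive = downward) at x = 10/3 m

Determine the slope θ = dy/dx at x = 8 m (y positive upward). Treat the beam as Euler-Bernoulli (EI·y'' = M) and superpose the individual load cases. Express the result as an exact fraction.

Load 1 — applied couple M₀=16 kN·m at a=15/2 m (b=L-a=5/2):
  θ_1 = (R_Ax²/2 - M_Ax - M₀(x-a))/EI  [x>a] with R_A=9/5, M_A=5 = ((9/5)·8²/2 - 5·8 - 16·(8-(15/2)))/200000 = 3/62500 rad
Load 2 — applied couple M₀=18 kN·m at a=6 m (b=L-a=4):
  θ_2 = (R_Ax²/2 - M_Ax - M₀(x-a))/EI  [x>a] with R_A=324/125, M_A=144/25 = ((324/125)·8²/2 - (144/25)·8 - 18·(8-6))/200000 = 27/6250000 rad
Load 3 — point force P=15 kN at a=10/3 m (b=L-a=20/3):
  θ_3 = Pa²(L-x)(2bL-(3b+a)(L-x))/(2L³EI)  [x>a] = 15·(10/3)²·(10-8)·(2·(20/3)·10-(3·(20/3)+(10/3))·(10-8))/(2·10³·200000) = 13/180000 rad
Superposition: θ = Σ θ_i = 14011/112500000 rad ≈ 0.000125 rad

θ(8) = 14011/112500000 rad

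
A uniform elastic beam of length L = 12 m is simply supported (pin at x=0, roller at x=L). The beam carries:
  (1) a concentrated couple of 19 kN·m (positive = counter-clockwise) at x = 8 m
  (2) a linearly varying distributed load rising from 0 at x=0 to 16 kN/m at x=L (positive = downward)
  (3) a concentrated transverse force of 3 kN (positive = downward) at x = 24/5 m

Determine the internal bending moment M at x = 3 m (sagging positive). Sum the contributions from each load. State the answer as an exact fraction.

Load 1 — applied couple M₀=19 kN·m at a=8 m (b=L-a=4):
  M_1 = M₀x/L  [x≤a] = 19·3/12 = 19/4 kN·m
Load 2 — triangular load w₀=16 kN/m (0→w₀ over full span):
  M_2 = w₀Lx/6 - w₀x³/(6L) = 16·12·3/6 - 16·3³/(6·12) = 90 kN·m
Load 3 — point force P=3 kN at a=24/5 m (b=L-a=36/5):
  M_3 = Pbx/L  [x≤a] = 3·(36/5)·3/12 = 27/5 kN·m
Superposition: M = Σ M_i = 2003/20 kN·m ≈ 100.150000 kN·m

M(3) = 2003/20 kN·m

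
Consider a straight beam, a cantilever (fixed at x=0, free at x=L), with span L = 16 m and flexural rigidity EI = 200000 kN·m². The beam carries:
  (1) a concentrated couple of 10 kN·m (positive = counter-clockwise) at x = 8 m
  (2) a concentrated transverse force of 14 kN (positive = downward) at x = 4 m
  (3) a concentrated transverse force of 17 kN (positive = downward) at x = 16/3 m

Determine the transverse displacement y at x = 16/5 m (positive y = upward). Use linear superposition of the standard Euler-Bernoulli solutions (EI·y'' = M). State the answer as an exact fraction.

y(16/5) = -1036/390625 m

Load 1 — applied couple M₀=10 kN·m at a=8 m (b=L-a=8):
  y_1 = M₀x²/(2EI)  [x≤a] = 10·(16/5)²/(2·200000) = 4/15625 m
Load 2 — point force P=14 kN at a=4 m (b=L-a=12):
  y_2 = -Px²(3a-x)/(6EI)  [x≤a] = -14·(16/5)²·(3·4-(16/5))/(6·200000) = -1232/1171875 m
Load 3 — point force P=17 kN at a=16/3 m (b=L-a=32/3):
  y_3 = -Px²(3a-x)/(6EI)  [x≤a] = -17·(16/5)²·(3·(16/3)-(16/5))/(6·200000) = -2176/1171875 m
Superposition: y = Σ y_i = -1036/390625 m ≈ -0.002652 m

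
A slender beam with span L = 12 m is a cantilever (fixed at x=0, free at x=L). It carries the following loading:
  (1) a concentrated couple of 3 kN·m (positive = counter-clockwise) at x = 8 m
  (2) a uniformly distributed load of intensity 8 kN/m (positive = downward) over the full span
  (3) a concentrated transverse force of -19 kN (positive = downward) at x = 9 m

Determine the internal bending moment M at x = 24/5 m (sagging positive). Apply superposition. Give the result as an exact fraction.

Load 1 — applied couple M₀=3 kN·m at a=8 m (b=L-a=4):
  M_1 = M₀  [x≤a] = 3 = 3 kN·m
Load 2 — uniform load w=8 kN/m over full span:
  M_2 = -w(L-x)²/2 = -8·(12-(24/5))²/2 = -5184/25 kN·m
Load 3 — point force P=-19 kN at a=9 m (b=L-a=3):
  M_3 = -P(a-x)  [x≤a] = -(-19)·(9-(24/5)) = 399/5 kN·m
Superposition: M = Σ M_i = -3114/25 kN·m ≈ -124.560000 kN·m

M(24/5) = -3114/25 kN·m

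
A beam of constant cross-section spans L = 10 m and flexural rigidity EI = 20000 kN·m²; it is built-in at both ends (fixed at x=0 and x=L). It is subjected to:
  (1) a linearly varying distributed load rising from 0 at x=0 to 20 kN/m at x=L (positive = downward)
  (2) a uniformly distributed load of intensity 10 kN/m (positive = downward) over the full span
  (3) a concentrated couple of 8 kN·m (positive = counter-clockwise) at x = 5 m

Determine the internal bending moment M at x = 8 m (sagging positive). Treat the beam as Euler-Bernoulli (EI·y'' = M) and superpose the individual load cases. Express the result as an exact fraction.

M(8) = -16/15 kN·m

Load 1 — triangular load w₀=20 kN/m (0→w₀ over full span):
  M_1 = 3w₀Lx/20 - w₀L²/30 - w₀x³/(6L) = 3·20·10·8/20 - 20·10²/30 - 20·8³/(6·10) = 8/3 kN·m
Load 2 — uniform load w=10 kN/m over full span:
  M_2 = wLx/2 - wL²/12 - wx²/2 = 10·10·8/2 - 10·10²/12 - 10·8²/2 = -10/3 kN·m
Load 3 — applied couple M₀=8 kN·m at a=5 m (b=L-a=5):
  M_3 = R_Ax - M_A - M₀  [x>a] with R_A=6/5, M_A=2 = (6/5)·8 - 2 - 8 = -2/5 kN·m
Superposition: M = Σ M_i = -16/15 kN·m ≈ -1.066667 kN·m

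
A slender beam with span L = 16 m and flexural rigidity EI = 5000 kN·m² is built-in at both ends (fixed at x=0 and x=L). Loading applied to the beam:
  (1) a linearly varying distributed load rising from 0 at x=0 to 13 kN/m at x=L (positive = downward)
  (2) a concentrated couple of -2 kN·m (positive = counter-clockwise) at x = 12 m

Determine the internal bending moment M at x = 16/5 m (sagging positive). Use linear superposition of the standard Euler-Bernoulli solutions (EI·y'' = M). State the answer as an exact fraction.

Load 1 — triangular load w₀=13 kN/m (0→w₀ over full span):
  M_1 = 3w₀Lx/20 - w₀L²/30 - w₀x³/(6L) = 3·13·16·(16/5)/20 - 13·16²/30 - 13·(16/5)³/(6·16) = -5824/375 kN·m
Load 2 — applied couple M₀=-2 kN·m at a=12 m (b=L-a=4):
  M_2 = R_Ax - M_A  [x≤a] with R_A=-9/64, M_A=-5/8 = (-9/64)·(16/5) - (-5/8) = 7/40 kN·m
Superposition: M = Σ M_i = -46067/3000 kN·m ≈ -15.355667 kN·m

M(16/5) = -46067/3000 kN·m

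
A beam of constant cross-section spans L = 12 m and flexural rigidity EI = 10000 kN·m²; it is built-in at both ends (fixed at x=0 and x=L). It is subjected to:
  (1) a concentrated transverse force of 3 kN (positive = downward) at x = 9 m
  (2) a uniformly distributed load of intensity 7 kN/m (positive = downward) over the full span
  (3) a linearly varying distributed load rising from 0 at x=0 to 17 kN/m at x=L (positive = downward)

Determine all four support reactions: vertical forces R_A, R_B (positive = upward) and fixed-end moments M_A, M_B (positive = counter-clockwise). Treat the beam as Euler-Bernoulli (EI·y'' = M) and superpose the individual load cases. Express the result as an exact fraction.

Load 1 — point force P=3 kN at a=9 m (b=L-a=3):
  R_A = Pb²(3a+b)/L³ = 3·3²·(3·9+3)/12³ = 15/32 kN
  M_A = Pab²/L² = 3·9·3²/12² = 27/16 kN·m
  R_B = Pa²(a+3b)/L³ = 3·9²·(9+3·3)/12³ = 81/32 kN
  M_B = -Pa²b/L² = -3·9²·3/12² = -81/16 kN·m
Load 2 — uniform load w=7 kN/m over full span:
  R_A = wL/2 = 7·12/2 = 42 kN
  M_A = wL²/12 = 7·12²/12 = 84 kN·m
  R_B = wL/2 = 7·12/2 = 42 kN
  M_B = -wL²/12 = -7·12²/12 = -84 kN·m
Load 3 — triangular load w₀=17 kN/m (0→w₀ over full span):
  R_A = 3w₀L/20 = 3·17·12/20 = 153/5 kN
  M_A = w₀L²/30 = 17·12²/30 = 408/5 kN·m
  R_B = 7w₀L/20 = 7·17·12/20 = 357/5 kN
  M_B = -w₀L²/20 = -17·12²/20 = -612/5 kN·m
Superposition: R_A = 11691/160 kN, M_A = 13383/80 kN·m, R_B = 18549/160 kN, M_B = -16917/80 kN·m

R_A = 11691/160 kN, M_A = 13383/80 kN·m, R_B = 18549/160 kN, M_B = -16917/80 kN·m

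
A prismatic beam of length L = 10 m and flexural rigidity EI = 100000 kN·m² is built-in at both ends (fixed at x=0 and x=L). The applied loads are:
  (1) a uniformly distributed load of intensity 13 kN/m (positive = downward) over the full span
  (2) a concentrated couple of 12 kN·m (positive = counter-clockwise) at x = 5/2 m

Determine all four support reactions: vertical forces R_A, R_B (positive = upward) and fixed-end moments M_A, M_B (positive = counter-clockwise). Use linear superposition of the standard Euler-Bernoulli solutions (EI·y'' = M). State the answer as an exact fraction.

Load 1 — uniform load w=13 kN/m over full span:
  R_A = wL/2 = 13·10/2 = 65 kN
  M_A = wL²/12 = 13·10²/12 = 325/3 kN·m
  R_B = wL/2 = 13·10/2 = 65 kN
  M_B = -wL²/12 = -13·10²/12 = -325/3 kN·m
Load 2 — applied couple M₀=12 kN·m at a=5/2 m (b=L-a=15/2):
  R_A = 6M₀ab/L³ = 6·12·(5/2)·(15/2)/10³ = 27/20 kN
  M_A = M₀b(2a-b)/L² = 12·(15/2)·(2·(5/2)-(15/2))/10² = -9/4 kN·m
  R_B = -6M₀ab/L³ = -6·12·(5/2)·(15/2)/10³ = -27/20 kN
  M_B = M₀a(2b-a)/L² = 12·(5/2)·(2·(15/2)-(5/2))/10² = 15/4 kN·m
Superposition: R_A = 1327/20 kN, M_A = 1273/12 kN·m, R_B = 1273/20 kN, M_B = -1255/12 kN·m

R_A = 1327/20 kN, M_A = 1273/12 kN·m, R_B = 1273/20 kN, M_B = -1255/12 kN·m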